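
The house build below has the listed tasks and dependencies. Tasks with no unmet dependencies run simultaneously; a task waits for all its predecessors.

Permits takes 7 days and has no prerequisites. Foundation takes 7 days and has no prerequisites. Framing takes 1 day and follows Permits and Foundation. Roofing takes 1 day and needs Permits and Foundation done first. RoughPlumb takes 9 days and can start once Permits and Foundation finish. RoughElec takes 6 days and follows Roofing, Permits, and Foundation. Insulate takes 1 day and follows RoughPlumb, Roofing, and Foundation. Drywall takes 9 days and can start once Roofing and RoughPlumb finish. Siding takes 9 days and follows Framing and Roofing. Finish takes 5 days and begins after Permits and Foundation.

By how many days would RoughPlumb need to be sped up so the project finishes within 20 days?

5

Current finish: 25 days; target: 20.
RoughPlumb is on every critical path, so each day cut from RoughPlumb cuts the finish by one (this holds down to a finish of 17).
Need 25 − 20 = 5 days off RoughPlumb → RoughPlumb becomes 4 days, finish becomes 20.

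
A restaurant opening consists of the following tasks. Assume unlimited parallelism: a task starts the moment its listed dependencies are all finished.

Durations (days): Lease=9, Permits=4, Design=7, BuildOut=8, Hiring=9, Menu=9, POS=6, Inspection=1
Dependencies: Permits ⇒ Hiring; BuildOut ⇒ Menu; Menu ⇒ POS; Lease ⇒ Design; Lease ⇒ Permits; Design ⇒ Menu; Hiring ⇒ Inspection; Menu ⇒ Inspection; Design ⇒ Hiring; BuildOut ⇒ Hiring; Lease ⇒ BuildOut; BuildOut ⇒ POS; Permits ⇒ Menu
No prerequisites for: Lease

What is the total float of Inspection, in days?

5

Critical path: Lease→BuildOut→Menu→POS = 9+8+9+6 = 32, so the finish is 32 days.
Longest path through Inspection: 27 days (earliest finish 27, latest finish 32).
Slack of Inspection = 31 − 26 = 5 days.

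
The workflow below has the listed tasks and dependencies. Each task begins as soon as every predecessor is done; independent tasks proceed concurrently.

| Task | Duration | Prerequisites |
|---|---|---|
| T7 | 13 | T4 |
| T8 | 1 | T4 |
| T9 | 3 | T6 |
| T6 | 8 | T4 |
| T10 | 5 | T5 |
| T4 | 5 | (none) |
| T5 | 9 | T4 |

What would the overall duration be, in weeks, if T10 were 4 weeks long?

Baseline: T4→T5→T10 = 5+9+5 = 19 → 19 weeks.
T10 lies on that path, so at 4 weeks the path becomes 18 weeks.
No other chain overtakes it, so the finish is 18 weeks.

18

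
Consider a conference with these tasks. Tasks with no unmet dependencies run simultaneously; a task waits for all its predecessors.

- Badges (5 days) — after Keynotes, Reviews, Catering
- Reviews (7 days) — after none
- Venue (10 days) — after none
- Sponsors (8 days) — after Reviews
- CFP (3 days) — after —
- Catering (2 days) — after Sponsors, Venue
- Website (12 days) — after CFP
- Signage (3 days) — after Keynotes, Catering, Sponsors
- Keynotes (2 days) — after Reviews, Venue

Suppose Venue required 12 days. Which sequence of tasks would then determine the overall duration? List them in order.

Baseline: Reviews→Sponsors→Catering→Badges = 7+8+2+5 = 22 → 22 days.
Venue is off the critical path — its longest chain is 17 days, giving 5 of slack.
The critical path is still Reviews→Sponsors→Catering→Badges; finish is now 22 days.

Reviews, Sponsors, Catering, Badges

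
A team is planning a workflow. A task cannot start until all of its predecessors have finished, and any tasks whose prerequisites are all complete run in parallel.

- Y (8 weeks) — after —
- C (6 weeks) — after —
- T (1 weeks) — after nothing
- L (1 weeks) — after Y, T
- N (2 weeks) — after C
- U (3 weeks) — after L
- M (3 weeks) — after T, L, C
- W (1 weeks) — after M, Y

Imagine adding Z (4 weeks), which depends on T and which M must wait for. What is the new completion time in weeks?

Originally the workflow takes 13 weeks.
With Z inserted, M now waits for max(T, L, C, Z).
New critical path: Y→L→M→W = 8+1+3+1 = 13 ⇒ 13 weeks.

13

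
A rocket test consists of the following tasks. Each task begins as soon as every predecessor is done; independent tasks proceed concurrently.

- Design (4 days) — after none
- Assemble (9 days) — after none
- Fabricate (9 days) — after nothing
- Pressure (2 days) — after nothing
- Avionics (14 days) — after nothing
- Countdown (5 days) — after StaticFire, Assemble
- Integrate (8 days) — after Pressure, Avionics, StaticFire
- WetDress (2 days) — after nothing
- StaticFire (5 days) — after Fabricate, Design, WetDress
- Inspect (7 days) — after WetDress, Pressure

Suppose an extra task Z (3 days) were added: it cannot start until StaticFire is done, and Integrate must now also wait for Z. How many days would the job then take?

25

Originally the job takes 22 days.
With Z inserted, Integrate now waits for max(Pressure, Avionics, StaticFire, Z).
New critical path: Fabricate→StaticFire→Z→Integrate = 9+5+3+8 = 25 ⇒ 25 days.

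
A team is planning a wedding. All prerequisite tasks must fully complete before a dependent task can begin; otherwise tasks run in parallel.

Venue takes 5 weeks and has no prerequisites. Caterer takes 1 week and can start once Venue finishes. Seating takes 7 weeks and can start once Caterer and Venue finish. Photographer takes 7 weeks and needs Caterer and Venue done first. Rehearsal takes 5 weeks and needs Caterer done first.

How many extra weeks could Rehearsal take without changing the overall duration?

Venue→Caterer→Seating = 5+1+7 = 13 sets the makespan at 13 weeks.
The longest chain containing Rehearsal totals 11 weeks.
So Rehearsal can slip 13 − 11 = 2 weeks.

2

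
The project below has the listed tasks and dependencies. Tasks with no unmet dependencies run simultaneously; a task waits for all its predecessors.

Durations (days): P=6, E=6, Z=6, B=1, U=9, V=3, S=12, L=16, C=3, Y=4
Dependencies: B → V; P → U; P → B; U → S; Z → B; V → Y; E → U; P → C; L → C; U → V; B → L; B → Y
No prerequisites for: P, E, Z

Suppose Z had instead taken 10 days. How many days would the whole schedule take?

The binding path is P→U→S = 6+9+12 = 27; finish at 27 days.
Z has 1 day of float (longest path through it is 26).
Now Z→B→L→C = 10+1+16+3 = 30 is longest, so the finish becomes 30 days.

30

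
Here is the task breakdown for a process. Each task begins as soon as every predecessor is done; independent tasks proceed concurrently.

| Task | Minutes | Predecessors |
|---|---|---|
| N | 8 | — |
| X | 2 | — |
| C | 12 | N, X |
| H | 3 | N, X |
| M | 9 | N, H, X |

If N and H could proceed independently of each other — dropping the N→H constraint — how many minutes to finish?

20

With the dependency in place, N→C = 8+12 = 20 sets the finish at 20 minutes.
Without N→H, H's earliest start moves from 8 to 2.
After: N→C = 8+12 = 20 → 20 minutes.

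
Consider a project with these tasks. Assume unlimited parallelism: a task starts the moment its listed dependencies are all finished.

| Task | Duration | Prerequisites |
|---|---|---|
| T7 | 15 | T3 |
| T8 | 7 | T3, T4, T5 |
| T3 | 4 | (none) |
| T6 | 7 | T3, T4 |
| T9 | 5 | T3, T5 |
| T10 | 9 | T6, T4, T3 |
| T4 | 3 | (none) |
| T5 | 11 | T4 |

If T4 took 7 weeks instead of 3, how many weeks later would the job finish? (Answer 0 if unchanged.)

4

Baseline: T4→T5→T8 = 3+11+7 = 21 → 21 weeks.
Since T4 is critical, the +4 change carries straight to that chain (now 25 weeks).
The critical path is still T4→T5→T8; finish is now 25 weeks.
Change in finish: 25 − 21 = +4 weeks.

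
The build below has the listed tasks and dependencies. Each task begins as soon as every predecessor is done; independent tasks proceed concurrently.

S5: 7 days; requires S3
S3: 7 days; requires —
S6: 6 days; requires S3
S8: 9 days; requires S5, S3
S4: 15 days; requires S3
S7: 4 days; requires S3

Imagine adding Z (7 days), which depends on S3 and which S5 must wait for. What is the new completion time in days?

Originally the job takes 23 days.
With Z inserted, S5 now waits for max(S3, Z).
New critical path: S3→Z→S5→S8 = 7+7+7+9 = 30 ⇒ 30 days.

30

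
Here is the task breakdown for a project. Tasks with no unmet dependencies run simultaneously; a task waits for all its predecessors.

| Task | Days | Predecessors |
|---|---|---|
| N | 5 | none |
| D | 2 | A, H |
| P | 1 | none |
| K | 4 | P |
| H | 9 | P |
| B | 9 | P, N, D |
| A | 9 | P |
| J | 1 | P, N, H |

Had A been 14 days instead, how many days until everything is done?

26

As given, the longest chain is P→A→D→B = 1+9+2+9 = 21, so the finish is 21 days.
A lies on that path, so at 14 days the path becomes 26 days.
No other chain overtakes it, so the finish is 26 days.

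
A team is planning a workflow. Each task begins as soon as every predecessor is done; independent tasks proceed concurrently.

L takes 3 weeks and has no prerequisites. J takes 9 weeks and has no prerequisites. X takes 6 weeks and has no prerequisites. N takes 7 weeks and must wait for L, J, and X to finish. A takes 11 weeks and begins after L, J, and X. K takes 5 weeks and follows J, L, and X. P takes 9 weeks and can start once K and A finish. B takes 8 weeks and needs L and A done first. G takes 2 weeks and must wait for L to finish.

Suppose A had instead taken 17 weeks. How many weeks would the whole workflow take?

35

Critical path before the change: J→A→P = 9+11+9 = 29 giving 29 weeks.
A is on the critical path; changing it to 17 makes that path 35 weeks.
That remains the longest chain; total 35 weeks.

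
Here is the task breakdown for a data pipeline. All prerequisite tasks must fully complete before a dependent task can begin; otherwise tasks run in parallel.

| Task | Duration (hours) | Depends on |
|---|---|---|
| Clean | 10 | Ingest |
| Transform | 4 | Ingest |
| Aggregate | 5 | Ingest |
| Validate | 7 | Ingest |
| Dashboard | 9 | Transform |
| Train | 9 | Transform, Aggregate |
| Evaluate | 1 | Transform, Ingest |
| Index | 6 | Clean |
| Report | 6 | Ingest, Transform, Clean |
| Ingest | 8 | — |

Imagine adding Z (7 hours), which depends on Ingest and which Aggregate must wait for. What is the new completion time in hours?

29

Originally the plan takes 24 hours.
With Z inserted, Aggregate now waits for max(Ingest, Z).
New critical path: Ingest→Z→Aggregate→Train = 8+7+5+9 = 29 ⇒ 29 hours.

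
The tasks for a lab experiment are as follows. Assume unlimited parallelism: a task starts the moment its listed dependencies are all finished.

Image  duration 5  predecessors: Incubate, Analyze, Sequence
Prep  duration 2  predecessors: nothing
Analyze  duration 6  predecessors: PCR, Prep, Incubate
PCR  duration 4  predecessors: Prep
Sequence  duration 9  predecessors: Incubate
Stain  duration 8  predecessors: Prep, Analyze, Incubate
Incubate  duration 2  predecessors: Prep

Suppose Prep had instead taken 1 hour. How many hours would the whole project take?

19

Actual critical path: Prep→PCR→Analyze→Stain = 2+4+6+8 = 20 ⇒ 20 hours.
Prep lies on that path, so at 1 hour the path becomes 19 hours.
The critical path is still Prep→PCR→Analyze→Stain; finish is now 19 hours.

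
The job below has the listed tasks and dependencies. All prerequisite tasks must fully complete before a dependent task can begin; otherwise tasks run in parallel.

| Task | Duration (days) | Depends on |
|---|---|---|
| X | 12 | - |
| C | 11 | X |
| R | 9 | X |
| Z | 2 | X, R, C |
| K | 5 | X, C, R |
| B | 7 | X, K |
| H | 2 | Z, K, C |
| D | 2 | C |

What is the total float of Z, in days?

The longest chain is X→C→K→B = 12+11+5+7 = 35; overall finish 35 days.
The longest chain containing Z totals 27 days.
Slack of Z = 31 − 23 = 8 days.

8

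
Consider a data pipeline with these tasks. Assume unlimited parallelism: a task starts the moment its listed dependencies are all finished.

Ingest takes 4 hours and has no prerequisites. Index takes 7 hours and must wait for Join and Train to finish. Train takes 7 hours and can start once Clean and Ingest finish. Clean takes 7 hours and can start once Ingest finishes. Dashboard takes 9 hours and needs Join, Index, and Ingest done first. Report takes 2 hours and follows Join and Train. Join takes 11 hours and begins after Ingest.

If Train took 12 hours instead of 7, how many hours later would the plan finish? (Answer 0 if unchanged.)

5

Baseline: Ingest→Clean→Train→Index→Dashboard = 4+7+7+7+9 = 34 → 34 hours.
Train is on the critical path; changing it to 12 makes that path 39 hours.
No other chain overtakes it, so the finish is 39 hours.
Change in finish: 39 − 34 = +5 hours.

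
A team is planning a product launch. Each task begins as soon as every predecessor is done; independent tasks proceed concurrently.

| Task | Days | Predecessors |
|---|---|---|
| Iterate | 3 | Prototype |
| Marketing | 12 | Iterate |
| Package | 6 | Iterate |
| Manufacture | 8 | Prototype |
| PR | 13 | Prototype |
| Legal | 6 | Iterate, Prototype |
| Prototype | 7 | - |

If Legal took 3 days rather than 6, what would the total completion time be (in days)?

22

As given, the longest chain is Prototype→Iterate→Marketing = 7+3+12 = 22, so the finish is 22 days.
Legal has 6 days of float (longest path through it is 16).
That remains the longest chain; total 22 days.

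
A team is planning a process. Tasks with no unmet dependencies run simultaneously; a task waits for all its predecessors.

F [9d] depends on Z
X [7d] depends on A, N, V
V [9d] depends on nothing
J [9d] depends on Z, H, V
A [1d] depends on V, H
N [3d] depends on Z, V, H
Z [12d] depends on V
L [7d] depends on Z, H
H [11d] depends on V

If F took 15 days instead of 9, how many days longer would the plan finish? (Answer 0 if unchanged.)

5

As given, the longest chain is V→Z→N→X = 9+12+3+7 = 31, so the finish is 31 days.
F is off the critical path — its longest chain is 30 days, giving 1 of slack.
New critical path: V→Z→F = 9+12+15 = 36 ⇒ 36 days.
Change in finish: 36 − 31 = +5 days.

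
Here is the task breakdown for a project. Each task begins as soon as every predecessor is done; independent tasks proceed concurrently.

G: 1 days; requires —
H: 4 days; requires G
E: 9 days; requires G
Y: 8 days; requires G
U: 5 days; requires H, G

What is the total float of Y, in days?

Critical path: G→H→U = 1+4+5 = 10, so the finish is 10 days.
The longest chain containing Y totals 9 days.
Slack of Y = 2 − 1 = 1 day.

1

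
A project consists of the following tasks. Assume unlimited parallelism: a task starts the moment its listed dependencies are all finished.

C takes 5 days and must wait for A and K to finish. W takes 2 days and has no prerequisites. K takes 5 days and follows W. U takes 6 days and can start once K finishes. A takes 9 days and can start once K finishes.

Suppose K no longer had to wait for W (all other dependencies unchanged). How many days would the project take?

19

Before: longest chain W→K→A→C = 2+5+9+5 = 21, finish 21.
Without W→K, K's earliest start moves from 2 to 0.
After: K→A→C = 5+9+5 = 19 → 19 days.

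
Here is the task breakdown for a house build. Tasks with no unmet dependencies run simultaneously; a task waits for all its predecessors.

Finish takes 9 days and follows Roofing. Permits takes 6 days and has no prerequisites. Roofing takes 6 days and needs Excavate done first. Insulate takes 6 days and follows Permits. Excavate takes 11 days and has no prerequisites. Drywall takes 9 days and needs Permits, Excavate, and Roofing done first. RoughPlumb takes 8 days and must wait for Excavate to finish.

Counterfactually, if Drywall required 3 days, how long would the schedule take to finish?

26

Baseline: Excavate→Roofing→Drywall = 11+6+9 = 26 → 26 days.
Drywall lies on that path, so at 3 days the path becomes 20 days.
The binding chain switches to Excavate→Roofing→Finish = 11+6+9 = 26; finish 26 days.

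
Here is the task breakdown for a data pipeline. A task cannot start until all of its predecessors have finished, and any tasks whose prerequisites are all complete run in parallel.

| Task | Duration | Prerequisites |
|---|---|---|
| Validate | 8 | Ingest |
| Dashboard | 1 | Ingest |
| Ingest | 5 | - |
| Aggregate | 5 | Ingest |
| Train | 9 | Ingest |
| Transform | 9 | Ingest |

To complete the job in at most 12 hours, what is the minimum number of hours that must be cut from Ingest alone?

Current finish: 14 hours; target: 12.
Ingest is on every critical path, so each hour cut from Ingest cuts the finish by one (this holds down to a finish of 10).
Need 14 − 12 = 2 hours off Ingest → Ingest becomes 3 hours, finish becomes 12.

2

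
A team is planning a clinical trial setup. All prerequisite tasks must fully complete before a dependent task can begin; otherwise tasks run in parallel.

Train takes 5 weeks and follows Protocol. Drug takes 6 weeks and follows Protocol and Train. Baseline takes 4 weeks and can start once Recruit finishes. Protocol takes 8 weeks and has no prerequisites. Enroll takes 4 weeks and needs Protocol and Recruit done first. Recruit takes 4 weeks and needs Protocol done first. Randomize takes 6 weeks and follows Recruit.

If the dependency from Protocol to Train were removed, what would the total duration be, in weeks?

Before: longest chain Protocol→Train→Drug = 8+5+6 = 19, finish 19.
Without Protocol→Train, Train's earliest start moves from 8 to 0.
After: Protocol→Recruit→Randomize = 8+4+6 = 18 → 18 weeks.

18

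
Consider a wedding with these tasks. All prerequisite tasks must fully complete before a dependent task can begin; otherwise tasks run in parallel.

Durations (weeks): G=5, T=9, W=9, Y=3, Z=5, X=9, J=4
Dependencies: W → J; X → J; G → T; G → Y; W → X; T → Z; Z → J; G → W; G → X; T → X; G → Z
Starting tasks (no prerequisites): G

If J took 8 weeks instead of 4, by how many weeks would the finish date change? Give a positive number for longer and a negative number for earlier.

4

Actual critical path: G→T→X→J = 5+9+9+4 = 27 ⇒ 27 weeks.
J lies on that path, so at 8 weeks the path becomes 31 weeks.
No other chain overtakes it, so the finish is 31 weeks.
Change in finish: 31 − 27 = +4 weeks.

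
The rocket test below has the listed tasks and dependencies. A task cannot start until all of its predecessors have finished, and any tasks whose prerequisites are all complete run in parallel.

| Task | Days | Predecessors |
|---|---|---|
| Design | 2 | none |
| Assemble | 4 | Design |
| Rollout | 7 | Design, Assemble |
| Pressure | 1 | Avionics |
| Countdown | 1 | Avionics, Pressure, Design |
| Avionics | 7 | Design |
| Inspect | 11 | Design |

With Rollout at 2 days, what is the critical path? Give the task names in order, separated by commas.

As given, the longest chain is Design→Assemble→Rollout = 2+4+7 = 13, so the finish is 13 days.
Rollout is on the critical path; changing it to 2 makes that path 8 days.
Now Design→Inspect = 2+11 = 13 is longest, so the finish becomes 13 days.

Design, Inspect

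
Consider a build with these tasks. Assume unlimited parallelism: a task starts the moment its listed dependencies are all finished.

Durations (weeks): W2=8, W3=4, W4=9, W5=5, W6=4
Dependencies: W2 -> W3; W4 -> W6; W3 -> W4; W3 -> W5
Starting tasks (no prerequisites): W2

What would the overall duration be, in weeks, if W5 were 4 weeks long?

The binding path is W2→W3→W4→W6 = 8+4+9+4 = 25; finish at 25 weeks.
The longest path through W5 is only 17 weeks, so W5 has float 8.
That remains the longest chain; total 25 weeks.

25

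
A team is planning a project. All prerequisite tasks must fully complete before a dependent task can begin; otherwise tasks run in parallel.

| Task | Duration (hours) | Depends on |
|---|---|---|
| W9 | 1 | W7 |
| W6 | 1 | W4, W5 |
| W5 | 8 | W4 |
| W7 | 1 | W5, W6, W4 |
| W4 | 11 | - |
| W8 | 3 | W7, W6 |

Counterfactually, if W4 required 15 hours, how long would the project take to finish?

28

Baseline: W4→W5→W6→W7→W8 = 11+8+1+1+3 = 24 → 24 hours.
W4 is on the critical path; changing it to 15 makes that path 28 hours.
The critical path is still W4→W5→W6→W7→W8; finish is now 28 hours.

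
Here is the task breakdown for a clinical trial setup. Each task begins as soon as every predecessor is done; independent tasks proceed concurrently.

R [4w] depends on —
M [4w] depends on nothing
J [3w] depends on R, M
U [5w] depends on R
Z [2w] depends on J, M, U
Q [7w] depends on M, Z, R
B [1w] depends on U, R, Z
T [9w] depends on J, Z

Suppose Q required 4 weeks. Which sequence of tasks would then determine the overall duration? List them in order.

R, U, Z, T

Baseline: R→U→Z→T = 4+5+2+9 = 20 → 20 weeks.
The longest path through Q is only 18 weeks, so Q has float 2.
No other chain overtakes it, so the finish is 20 weeks.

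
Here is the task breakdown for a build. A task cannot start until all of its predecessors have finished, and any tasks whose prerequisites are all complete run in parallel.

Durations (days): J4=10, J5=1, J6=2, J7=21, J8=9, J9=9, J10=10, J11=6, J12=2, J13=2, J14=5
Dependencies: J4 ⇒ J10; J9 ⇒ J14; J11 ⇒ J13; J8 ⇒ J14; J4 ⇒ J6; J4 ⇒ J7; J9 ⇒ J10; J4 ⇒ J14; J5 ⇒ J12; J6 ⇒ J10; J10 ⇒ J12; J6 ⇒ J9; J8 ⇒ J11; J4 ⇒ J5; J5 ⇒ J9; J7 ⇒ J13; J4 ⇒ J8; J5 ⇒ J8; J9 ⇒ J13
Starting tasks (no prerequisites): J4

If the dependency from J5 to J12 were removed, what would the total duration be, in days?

With the dependency in place, J4→J6→J9→J10→J12 = 10+2+9+10+2 = 33 sets the finish at 33 days.
Dropping J5→J12 doesn't change J12's earliest start (31); another predecessor still binds.
New critical path: J4→J6→J9→J10→J12 = 10+2+9+10+2 = 33 ⇒ 33 days.

33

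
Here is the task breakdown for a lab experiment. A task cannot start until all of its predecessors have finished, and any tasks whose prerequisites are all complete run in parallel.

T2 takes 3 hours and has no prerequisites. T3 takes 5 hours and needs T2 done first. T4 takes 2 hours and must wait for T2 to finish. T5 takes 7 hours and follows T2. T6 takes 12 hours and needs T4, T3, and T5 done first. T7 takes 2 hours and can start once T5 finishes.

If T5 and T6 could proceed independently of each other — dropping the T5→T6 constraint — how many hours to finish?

With the dependency in place, T2→T5→T6 = 3+7+12 = 22 sets the finish at 22 hours.
Without T5→T6, T6's earliest start moves from 10 to 8.
After: T2→T3→T6 = 3+5+12 = 20 → 20 hours.

20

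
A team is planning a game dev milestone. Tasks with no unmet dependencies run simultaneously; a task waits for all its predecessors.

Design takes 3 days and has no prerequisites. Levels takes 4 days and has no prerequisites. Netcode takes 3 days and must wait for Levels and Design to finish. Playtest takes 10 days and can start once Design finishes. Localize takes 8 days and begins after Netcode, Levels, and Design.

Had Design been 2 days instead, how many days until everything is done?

15

The binding path is Levels→Netcode→Localize = 4+3+8 = 15; finish at 15 days.
Design is off the critical path — its longest chain is 14 days, giving 1 of slack.
That remains the longest chain; total 15 days.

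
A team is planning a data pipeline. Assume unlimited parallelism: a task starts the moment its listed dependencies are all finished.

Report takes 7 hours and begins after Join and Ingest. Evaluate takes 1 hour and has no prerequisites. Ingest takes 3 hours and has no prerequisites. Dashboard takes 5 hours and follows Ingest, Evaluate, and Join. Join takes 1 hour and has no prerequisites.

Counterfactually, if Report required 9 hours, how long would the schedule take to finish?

12

As given, the longest chain is Ingest→Report = 3+7 = 10, so the finish is 10 hours.
Since Report is critical, the +2 change carries straight to that chain (now 12 hours).
No other chain overtakes it, so the finish is 12 hours.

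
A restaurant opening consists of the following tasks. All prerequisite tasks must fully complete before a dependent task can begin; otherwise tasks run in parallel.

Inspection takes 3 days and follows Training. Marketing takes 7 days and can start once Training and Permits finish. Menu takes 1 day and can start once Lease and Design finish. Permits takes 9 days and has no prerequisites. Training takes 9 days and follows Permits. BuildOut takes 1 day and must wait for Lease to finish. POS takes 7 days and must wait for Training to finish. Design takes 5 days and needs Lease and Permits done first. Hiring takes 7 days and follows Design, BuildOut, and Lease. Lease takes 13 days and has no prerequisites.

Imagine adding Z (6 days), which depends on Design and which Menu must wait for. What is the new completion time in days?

25

Originally the plan takes 25 days.
With Z inserted, Menu now waits for max(Lease, Design, Z).
New critical path: Lease→Design→Z→Menu = 13+5+6+1 = 25 ⇒ 25 days.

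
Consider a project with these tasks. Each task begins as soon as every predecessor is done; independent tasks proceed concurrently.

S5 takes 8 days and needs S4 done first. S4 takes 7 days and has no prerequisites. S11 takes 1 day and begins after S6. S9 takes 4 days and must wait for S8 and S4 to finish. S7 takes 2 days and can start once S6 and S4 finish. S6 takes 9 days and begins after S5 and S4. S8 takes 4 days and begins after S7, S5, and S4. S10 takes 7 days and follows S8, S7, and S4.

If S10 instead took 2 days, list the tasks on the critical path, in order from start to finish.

Actual critical path: S4→S5→S6→S7→S8→S10 = 7+8+9+2+4+7 = 37 ⇒ 37 days.
S10 lies on that path, so at 2 days the path becomes 32 days.
Now S4→S5→S6→S7→S8→S9 = 7+8+9+2+4+4 = 34 is longest, so the finish becomes 34 days.

S4, S5, S6, S7, S8, S9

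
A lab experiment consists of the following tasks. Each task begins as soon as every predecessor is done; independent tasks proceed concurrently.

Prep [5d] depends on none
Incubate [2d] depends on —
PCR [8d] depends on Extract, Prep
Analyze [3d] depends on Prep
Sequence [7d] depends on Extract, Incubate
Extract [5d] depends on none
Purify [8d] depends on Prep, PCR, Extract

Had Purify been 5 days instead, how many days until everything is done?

18

The binding path is Prep→PCR→Purify = 5+8+8 = 21; finish at 21 days.
Since Purify is critical, the -3 change carries straight to that chain (now 18 days).
The critical path is still Prep→PCR→Purify; finish is now 18 days.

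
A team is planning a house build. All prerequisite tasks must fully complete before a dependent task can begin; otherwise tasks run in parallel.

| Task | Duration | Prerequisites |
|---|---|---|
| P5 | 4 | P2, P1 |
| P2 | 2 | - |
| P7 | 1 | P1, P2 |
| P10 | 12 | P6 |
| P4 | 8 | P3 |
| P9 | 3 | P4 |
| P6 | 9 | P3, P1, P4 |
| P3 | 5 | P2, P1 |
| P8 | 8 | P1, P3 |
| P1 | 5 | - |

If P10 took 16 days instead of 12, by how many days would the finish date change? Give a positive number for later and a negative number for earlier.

4

Baseline: P1→P3→P4→P6→P10 = 5+5+8+9+12 = 39 → 39 days.
P10 lies on that path, so at 16 days the path becomes 43 days.
The critical path is still P1→P3→P4→P6→P10; finish is now 43 days.
Change in finish: 43 − 39 = +4 days.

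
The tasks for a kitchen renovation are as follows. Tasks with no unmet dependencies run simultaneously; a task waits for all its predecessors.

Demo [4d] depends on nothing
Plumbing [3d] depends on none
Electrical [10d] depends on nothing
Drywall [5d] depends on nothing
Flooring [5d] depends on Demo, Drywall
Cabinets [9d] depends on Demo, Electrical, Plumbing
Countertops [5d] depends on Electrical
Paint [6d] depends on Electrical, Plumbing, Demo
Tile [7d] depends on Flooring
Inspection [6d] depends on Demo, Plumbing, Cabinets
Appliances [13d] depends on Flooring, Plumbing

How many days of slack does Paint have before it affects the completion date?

9

The longest chain is Electrical→Cabinets→Inspection = 10+9+6 = 25; overall finish 25 days.
The longest chain containing Paint totals 16 days.
So Paint can slip 25 − 16 = 9 days.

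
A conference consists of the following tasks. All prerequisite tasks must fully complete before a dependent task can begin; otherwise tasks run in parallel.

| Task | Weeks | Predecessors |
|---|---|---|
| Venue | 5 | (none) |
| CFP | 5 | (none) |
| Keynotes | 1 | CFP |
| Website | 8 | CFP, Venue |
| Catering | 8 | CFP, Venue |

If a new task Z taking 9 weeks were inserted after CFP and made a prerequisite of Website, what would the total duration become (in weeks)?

22

Originally the schedule takes 13 weeks.
With Z inserted, Website now waits for max(CFP, Venue, Z).
New critical path: CFP→Z→Website = 5+9+8 = 22 ⇒ 22 weeks.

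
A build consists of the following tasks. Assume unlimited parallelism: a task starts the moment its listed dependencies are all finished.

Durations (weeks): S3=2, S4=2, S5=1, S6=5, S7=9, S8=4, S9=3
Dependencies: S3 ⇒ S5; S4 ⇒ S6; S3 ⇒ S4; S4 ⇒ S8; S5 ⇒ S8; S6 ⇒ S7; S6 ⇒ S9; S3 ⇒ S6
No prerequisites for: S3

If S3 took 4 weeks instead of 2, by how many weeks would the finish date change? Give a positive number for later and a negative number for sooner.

2

As given, the longest chain is S3→S4→S6→S7 = 2+2+5+9 = 18, so the finish is 18 weeks.
Since S3 is critical, the +2 change carries straight to that chain (now 20 weeks).
No other chain overtakes it, so the finish is 20 weeks.
Change in finish: 20 − 18 = +2 weeks.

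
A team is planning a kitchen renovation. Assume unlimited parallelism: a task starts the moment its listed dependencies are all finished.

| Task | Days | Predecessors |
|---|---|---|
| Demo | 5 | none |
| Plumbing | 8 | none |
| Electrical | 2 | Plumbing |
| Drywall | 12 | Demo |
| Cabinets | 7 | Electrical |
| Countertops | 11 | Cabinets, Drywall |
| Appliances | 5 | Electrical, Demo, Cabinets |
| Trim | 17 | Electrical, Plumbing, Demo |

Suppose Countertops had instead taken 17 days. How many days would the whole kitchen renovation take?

Baseline: Demo→Drywall→Countertops = 5+12+11 = 28 → 28 days.
Since Countertops is critical, the +6 change carries straight to that chain (now 34 days).
No other chain overtakes it, so the finish is 34 days.

34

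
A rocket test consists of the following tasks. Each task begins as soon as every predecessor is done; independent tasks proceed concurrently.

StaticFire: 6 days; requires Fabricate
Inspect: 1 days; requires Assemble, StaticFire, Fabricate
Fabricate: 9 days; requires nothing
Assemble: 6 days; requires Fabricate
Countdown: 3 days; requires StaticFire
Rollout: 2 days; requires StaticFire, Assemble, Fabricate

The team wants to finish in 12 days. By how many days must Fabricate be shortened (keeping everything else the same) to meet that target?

Current finish: 18 days; target: 12.
Fabricate is on every critical path, so each day cut from Fabricate cuts the finish by one (this holds down to a finish of 10).
Need 18 − 12 = 6 days off Fabricate → Fabricate becomes 3 days, finish becomes 12.

6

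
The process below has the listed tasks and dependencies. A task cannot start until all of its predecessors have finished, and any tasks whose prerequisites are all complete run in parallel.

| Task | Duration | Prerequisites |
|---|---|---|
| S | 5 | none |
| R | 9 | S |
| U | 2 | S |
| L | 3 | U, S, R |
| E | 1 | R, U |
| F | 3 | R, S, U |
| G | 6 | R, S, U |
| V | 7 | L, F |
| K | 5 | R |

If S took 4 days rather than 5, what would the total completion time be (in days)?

23

As given, the longest chain is S→R→L→V = 5+9+3+7 = 24, so the finish is 24 days.
S is on the critical path; changing it to 4 makes that path 23 days.
That remains the longest chain; total 23 days.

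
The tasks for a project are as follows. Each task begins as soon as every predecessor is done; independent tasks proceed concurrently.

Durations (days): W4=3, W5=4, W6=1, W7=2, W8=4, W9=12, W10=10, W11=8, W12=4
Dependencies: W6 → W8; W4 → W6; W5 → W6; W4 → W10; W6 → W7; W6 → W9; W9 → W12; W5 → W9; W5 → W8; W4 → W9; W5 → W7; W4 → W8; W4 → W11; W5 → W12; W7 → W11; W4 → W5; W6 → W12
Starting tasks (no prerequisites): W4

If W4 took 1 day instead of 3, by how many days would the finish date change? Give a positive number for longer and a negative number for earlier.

Critical path before the change: W4→W5→W6→W9→W12 = 3+4+1+12+4 = 24 giving 24 days.
Since W4 is critical, the -2 change carries straight to that chain (now 22 days).
That remains the longest chain; total 22 days.
Change in finish: 22 − 24 = -2 days.

-2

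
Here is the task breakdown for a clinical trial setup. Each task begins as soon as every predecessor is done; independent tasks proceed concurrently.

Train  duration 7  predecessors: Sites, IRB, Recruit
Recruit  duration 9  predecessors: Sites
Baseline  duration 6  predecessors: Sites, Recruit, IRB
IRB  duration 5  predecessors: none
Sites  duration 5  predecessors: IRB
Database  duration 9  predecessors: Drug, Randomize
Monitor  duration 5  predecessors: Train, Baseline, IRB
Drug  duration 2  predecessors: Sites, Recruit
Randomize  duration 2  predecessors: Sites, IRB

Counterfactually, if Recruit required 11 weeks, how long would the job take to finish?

33

As given, the longest chain is IRB→Sites→Recruit→Train→Monitor = 5+5+9+7+5 = 31, so the finish is 31 weeks.
Since Recruit is critical, the +2 change carries straight to that chain (now 33 weeks).
No other chain overtakes it, so the finish is 33 weeks.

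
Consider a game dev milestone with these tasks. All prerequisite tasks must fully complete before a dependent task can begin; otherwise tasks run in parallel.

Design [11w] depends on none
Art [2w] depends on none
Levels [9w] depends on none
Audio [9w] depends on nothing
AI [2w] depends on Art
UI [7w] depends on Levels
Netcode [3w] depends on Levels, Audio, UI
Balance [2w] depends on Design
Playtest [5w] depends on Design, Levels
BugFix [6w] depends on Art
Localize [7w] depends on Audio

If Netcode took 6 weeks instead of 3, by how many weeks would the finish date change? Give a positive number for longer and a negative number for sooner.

3

The binding path is Levels→UI→Netcode = 9+7+3 = 19; finish at 19 weeks.
Since Netcode is critical, the +3 change carries straight to that chain (now 22 weeks).
That remains the longest chain; total 22 weeks.
Change in finish: 22 − 19 = +3 weeks.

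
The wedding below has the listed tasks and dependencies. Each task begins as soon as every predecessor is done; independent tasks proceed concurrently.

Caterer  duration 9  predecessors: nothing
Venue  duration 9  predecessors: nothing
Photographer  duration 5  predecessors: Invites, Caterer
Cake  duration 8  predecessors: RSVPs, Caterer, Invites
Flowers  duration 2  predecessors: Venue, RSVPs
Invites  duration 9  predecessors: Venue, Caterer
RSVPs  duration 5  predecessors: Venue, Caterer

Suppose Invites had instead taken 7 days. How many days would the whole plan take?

24

Critical path before the change: Venue→Invites→Cake = 9+9+8 = 26 giving 26 days.
Invites is on the critical path; changing it to 7 makes that path 24 days.
The critical path is still Venue→Invites→Cake; finish is now 24 days.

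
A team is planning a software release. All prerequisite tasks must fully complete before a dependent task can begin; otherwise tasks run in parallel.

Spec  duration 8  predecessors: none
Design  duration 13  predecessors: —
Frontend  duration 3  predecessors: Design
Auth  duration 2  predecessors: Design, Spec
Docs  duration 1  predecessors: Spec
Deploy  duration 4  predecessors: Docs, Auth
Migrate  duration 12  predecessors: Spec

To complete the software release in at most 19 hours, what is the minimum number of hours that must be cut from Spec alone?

1

Current finish: 20 hours; target: 19.
Spec is on every critical path, so each hour cut from Spec cuts the finish by one (this holds down to a finish of 19).
Need 20 − 19 = 1 hour off Spec → Spec becomes 7 hours, finish becomes 19.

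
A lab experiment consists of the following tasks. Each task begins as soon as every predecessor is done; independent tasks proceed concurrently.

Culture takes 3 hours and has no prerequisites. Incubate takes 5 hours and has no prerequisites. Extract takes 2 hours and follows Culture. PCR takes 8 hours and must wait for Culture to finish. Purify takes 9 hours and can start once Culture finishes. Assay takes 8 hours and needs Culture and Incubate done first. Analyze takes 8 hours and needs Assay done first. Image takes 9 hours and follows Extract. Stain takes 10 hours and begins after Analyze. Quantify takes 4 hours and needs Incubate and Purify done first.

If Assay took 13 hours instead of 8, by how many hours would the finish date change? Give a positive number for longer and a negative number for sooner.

5

Baseline: Incubate→Assay→Analyze→Stain = 5+8+8+10 = 31 → 31 hours.
Assay is on the critical path; changing it to 13 makes that path 36 hours.
No other chain overtakes it, so the finish is 36 hours.
Change in finish: 36 − 31 = +5 hours.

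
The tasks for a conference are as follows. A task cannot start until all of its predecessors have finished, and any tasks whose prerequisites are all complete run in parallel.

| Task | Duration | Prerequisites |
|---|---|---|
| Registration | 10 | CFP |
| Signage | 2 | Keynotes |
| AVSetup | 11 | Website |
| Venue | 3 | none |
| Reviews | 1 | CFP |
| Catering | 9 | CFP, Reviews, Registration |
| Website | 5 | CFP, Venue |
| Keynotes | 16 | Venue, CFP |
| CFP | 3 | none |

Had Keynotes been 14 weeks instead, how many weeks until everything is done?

22

As given, the longest chain is CFP→Registration→Catering = 3+10+9 = 22, so the finish is 22 weeks.
The longest path through Keynotes is only 21 weeks, so Keynotes has float 1.
That remains the longest chain; total 22 weeks.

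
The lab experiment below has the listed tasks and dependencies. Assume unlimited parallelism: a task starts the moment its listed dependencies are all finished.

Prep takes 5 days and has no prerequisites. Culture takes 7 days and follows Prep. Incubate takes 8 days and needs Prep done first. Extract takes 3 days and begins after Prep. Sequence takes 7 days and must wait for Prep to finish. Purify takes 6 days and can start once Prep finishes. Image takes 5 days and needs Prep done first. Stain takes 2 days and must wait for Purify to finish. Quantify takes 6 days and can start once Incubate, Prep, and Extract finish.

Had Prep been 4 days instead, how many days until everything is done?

Critical path before the change: Prep→Incubate→Quantify = 5+8+6 = 19 giving 19 days.
Prep is on the critical path; changing it to 4 makes that path 18 days.
That remains the longest chain; total 18 days.

18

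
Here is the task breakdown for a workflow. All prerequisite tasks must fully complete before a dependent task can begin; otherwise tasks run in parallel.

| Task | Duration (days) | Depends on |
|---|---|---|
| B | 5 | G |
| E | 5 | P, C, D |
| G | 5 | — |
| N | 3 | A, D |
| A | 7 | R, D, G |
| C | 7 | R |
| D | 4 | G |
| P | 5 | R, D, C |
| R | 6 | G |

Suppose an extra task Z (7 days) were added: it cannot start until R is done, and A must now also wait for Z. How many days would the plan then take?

Originally the plan takes 28 days.
With Z inserted, A now waits for max(R, D, G, Z).
New critical path: G→R→Z→A→N = 5+6+7+7+3 = 28 ⇒ 28 days.

28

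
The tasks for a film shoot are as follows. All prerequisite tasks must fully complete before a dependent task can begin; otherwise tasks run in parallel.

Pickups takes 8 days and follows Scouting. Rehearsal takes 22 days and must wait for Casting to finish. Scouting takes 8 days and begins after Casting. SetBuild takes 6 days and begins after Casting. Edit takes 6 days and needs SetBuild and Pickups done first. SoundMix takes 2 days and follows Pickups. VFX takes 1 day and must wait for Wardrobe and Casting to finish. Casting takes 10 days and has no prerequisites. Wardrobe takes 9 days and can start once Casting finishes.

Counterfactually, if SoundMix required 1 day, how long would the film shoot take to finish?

32

Baseline: Casting→Scouting→Pickups→Edit = 10+8+8+6 = 32 → 32 days.
SoundMix has 4 days of float (longest path through it is 28).
That remains the longest chain; total 32 days.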